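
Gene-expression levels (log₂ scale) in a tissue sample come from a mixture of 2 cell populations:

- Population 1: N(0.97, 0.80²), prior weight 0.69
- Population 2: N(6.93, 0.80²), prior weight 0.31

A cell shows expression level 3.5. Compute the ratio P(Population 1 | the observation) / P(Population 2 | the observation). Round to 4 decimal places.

Only the two components matter; the odds are (P(Z=i) f_i(x)) / (P(Z=j) f_j(x)).
Normal densities:
  p_1 = (1/(0.80·√(2π)))·exp(−(3.5−0.97)²/(2·0.80²)) = 0.498678·exp(-5.00070) = 0.0033577
  p_2 = (1/(0.80·√(2π)))·exp(−(3.5−6.93)²/(2·0.80²)) = 0.498678·exp(-9.19133) = 5.0825e-05
0.00231682 / 1.57557e-05 ≈ 147.0458

147.0458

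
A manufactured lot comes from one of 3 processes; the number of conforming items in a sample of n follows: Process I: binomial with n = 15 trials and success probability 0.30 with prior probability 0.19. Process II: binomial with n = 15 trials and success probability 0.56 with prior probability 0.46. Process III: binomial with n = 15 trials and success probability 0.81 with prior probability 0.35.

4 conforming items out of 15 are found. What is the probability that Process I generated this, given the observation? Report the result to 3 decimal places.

Apply Bayes' rule: the posterior for each component is proportional to its prior times its likelihood at x.
Binomial probabilities:
  p_I = C(15,4)·0.30^4·0.70^11 = 1365·0.0081·0.0197733 = 0.218623
  p_II = C(15,4)·0.56^4·0.44^11 = 1365·0.098345·0.000119668 = 0.0160644
  p_III = C(15,4)·0.81^4·0.19^11 = 1365·0.430467·1.1649e-08 = 6.84482e-06
Multiply by the mixture weights:
  w_I·p_I = 0.19 × 0.218623 = 0.0415384
  w_II·p_II = 0.46 × 0.0160644 = 0.00738962
  w_III·p_III = 0.35 × 6.84482e-06 = 2.39569e-06
Denominator: 0.0415384 + 0.00738962 + 2.39569e-06 = 0.0489304
So the posterior for Process I is 0.0415384 / 0.0489304 ≈ 0.849.

0.849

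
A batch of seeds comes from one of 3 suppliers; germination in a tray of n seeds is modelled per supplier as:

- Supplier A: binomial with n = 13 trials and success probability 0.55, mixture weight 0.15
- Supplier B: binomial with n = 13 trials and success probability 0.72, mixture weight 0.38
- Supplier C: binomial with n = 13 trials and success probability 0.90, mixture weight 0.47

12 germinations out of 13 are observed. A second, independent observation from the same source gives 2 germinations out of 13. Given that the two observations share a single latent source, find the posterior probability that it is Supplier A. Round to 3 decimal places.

Apply Bayes' rule: the posterior for each component is proportional to its prior times its likelihood at x.
Since both observations come from the same component, the likelihood for component k is f_k(x₁)·f_k(x₂).
  f_A = [C(13,12)·0.55^12·0.45^1 = 13·0.000766218·0.45 = 0.00448237] × [0.00361541] = 1.62056e-05
  f_B = [C(13,12)·0.72^12·0.28^1 = 13·0.0194084·0.28 = 0.0706466] × [3.3535e-05] = 2.36913e-06
  f_C = [C(13,12)·0.90^12·0.10^1 = 13·0.28243·0.1 = 0.367158] × [6.318e-10] = 2.31971e-10
Unnormalised posteriors:
  w_A·f_A = 0.15 × 1.62056e-05 = 2.43084e-06
  w_B·f_B = 0.38 × 2.36913e-06 = 9.0027e-07
  w_C·f_C = 0.47 × 2.31971e-10 = 1.09026e-10
Evidence: 2.43084e-06 + 9.0027e-07 + 1.09026e-10 = 3.33122e-06
P(Supplier A | data) ≈ 0.730

0.730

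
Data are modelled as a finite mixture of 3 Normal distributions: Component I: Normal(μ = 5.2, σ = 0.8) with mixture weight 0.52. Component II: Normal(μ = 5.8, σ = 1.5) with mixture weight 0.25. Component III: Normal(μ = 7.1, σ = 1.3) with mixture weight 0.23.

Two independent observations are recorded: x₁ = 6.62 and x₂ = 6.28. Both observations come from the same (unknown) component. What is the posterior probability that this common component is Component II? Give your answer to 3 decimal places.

Apply Bayes' rule: the posterior for each component is proportional to its prior times its likelihood at x.
Since both observations come from the same component, the likelihood for component k is f_k(x₁)·f_k(x₂).
  f_I = [(1/(0.8·√(2π)))·exp(−(6.62−5.2)²/(2·0.8²)) = 0.498678·exp(-1.57531) = 0.103198] × [0.200479] = 0.020689
  f_II = [(1/(1.5·√(2π)))·exp(−(6.62−5.8)²/(2·1.5²)) = 0.265962·exp(-0.14942) = 0.229048] × [0.252687] = 0.0578773
  f_III = [(1/(1.3·√(2π)))·exp(−(6.62−7.1)²/(2·1.3²)) = 0.306879·exp(-0.06817) = 0.286657] × [0.251519] = 0.0720996
Weight by the priors:
  π_I·f_I = 0.52 × 0.020689 = 0.0107583
  π_II·f_II = 0.25 × 0.0578773 = 0.0144693
  π_III·f_III = 0.23 × 0.0720996 = 0.0165829
Marginal: 0.0107583 + 0.0144693 + 0.0165829 = 0.0418105
P(Component II | data) = 0.0144693 / 0.0418105 ≈ 0.346

0.346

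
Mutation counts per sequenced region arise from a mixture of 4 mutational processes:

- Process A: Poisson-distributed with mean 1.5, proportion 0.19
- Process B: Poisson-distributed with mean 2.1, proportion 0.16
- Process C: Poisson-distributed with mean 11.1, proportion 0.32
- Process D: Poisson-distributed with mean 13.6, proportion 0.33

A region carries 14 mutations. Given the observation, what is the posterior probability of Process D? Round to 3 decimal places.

0.593

Posterior ∝ prior × likelihood, so P(k | x) ∝ π_k f_k(x); normalise over all components.
Evaluate each component's likelihood at the observed value:
  p_A = 7.47184e-10
  p_B = 4.55663e-08
  p_C = 0.0747213
  p_D = 0.105374
Weight by the priors:
  π_A·p_A = 0.19 × 7.47184e-10 = 1.41965e-10
  π_B·p_B = 0.16 × 4.55663e-08 = 7.2906e-09
  π_C·p_C = 0.32 × 0.0747213 = 0.0239108
  π_D·p_D = 0.33 × 0.105374 = 0.0347733
Normaliser: 1.41965e-10 + 7.2906e-09 + 0.0239108 + 0.0347733 = 0.0586841
Responsibility of Process D: 0.0347733 / 0.0586841 ≈ 0.593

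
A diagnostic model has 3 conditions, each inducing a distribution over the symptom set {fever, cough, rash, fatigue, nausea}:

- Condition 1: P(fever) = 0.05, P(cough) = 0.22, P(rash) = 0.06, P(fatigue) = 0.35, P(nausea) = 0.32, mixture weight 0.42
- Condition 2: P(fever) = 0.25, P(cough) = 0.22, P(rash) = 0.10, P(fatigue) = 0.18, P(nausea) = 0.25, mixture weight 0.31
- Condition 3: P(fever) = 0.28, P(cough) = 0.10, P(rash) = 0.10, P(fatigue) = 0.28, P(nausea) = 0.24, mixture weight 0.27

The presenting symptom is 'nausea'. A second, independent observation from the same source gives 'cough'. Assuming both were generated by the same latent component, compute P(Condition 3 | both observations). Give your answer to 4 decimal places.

0.1220

Apply Bayes' rule: the posterior for each component is proportional to its prior times its likelihood at x.
Since both observations come from the same component, the likelihood for component k is f_k(x₁)·f_k(x₂).
  L_1 = [P(nausea | comp) = 0.32] × [0.22] = 0.0704
  L_2 = [P(nausea | comp) = 0.25] × [0.22] = 0.055
  L_3 = [P(nausea | comp) = 0.24] × [0.1] = 0.024
Multiply by the mixture weights:
  π_1·L_1 = 0.42 × 0.0704 = 0.029568
  π_2·L_2 = 0.31 × 0.055 = 0.01705
  π_3·L_3 = 0.27 × 0.024 = 0.00648
Sum: 0.029568 + 0.01705 + 0.00648 = 0.053098
Responsibility of Condition 3: 0.00648 / 0.053098 ≈ 0.1220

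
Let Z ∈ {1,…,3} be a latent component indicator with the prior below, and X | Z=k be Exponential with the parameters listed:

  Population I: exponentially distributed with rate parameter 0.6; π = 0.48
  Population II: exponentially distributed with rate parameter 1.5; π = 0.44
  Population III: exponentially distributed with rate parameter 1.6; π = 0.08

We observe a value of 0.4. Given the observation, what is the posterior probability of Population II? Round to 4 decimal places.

Posterior ∝ prior × likelihood, so P(k | x) ∝ π_k f_k(x); normalise over all components.
Evaluate each component's likelihood at the observed value:
  p_I = 0.471977
  p_II = 0.823217
  p_III = 0.843668
Prior × likelihood for each component:
  π_I·p_I = 0.48 × 0.471977 = 0.226549
  π_II·p_II = 0.44 × 0.823217 = 0.362216
  π_III·p_III = 0.08 × 0.843668 = 0.0674934
Marginal: 0.226549 + 0.362216 + 0.0674934 = 0.656258
Responsibility of Population II: 0.362216 / 0.656258 ≈ 0.5519

0.5519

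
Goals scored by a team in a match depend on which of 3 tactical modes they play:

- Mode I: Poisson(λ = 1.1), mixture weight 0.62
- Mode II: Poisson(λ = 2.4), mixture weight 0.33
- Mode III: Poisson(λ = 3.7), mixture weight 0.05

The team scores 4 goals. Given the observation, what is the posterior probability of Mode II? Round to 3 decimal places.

By Bayes' theorem, P(k | x) = π_k f_k(x) / Σ_j π_j f_j(x).
Poisson probabilities:
  p_I = 0.0203065
  p_II = 0.125408
  p_III = 0.193066
Prior × likelihood for each component:
  π_I·p_I = 0.62 × 0.0203065 = 0.01259
  π_II·p_II = 0.33 × 0.125408 = 0.0413848
  π_III·p_III = 0.05 × 0.193066 = 0.00965331
Denominator: 0.01259 + 0.0413848 + 0.00965331 = 0.0636282
P(Mode II | 4 goals) ≈ 0.650

0.650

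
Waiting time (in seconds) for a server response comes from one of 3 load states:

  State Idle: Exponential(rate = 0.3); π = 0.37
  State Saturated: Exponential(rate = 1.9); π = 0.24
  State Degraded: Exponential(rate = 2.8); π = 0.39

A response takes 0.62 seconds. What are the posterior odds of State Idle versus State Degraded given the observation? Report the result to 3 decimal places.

0.479

The posterior odds equal the prior odds times the likelihood ratio: (P(Z=i)/P(Z=j))·(f_i(x)/f_j(x)).
Exponential densities:
  p_Idle = 0.249082
  p_Saturated = 0.584998
  p_Degraded = 0.493427
Odds = (0.37/0.39) × (0.249082/0.493427) = 0.948718 × 0.5048 ≈ 0.479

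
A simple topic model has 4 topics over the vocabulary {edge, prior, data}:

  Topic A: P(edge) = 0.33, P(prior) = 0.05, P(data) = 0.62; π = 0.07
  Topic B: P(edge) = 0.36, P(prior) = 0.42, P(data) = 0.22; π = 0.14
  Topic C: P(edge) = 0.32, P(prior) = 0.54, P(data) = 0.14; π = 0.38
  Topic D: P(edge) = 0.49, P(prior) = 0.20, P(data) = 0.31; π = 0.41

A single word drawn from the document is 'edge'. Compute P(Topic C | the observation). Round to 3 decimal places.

P(component k | x) = P(Z=k)·f_k(x) / marginal(x), where marginal(x) = Σ_j P(Z=j)·f_j(x).
Categorical probabilities:
  L_A = P(edge | comp) = 0.33
  L_B = P(edge | comp) = 0.36
  L_C = P(edge | comp) = 0.32
  L_D = P(edge | comp) = 0.49
Prior × likelihood for each component:
  P(Z=A)·L_A = 0.07 × 0.33 = 0.0231
  P(Z=B)·L_B = 0.14 × 0.36 = 0.0504
  P(Z=C)·L_C = 0.38 × 0.32 = 0.1216
  P(Z=D)·L_D = 0.41 × 0.49 = 0.2009
Marginal: 0.0231 + 0.0504 + 0.1216 + 0.2009 = 0.396
So the posterior for Topic C is 0.1216 / 0.396 ≈ 0.307.

0.307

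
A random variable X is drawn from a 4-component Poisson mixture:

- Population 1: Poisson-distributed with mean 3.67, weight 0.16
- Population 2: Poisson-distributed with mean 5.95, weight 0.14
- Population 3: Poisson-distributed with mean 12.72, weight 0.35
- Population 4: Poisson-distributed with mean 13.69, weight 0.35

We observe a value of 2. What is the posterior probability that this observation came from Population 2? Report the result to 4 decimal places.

Posterior ∝ prior × likelihood, so P(k | x) ∝ π_k f_k(x); normalise over all components.
Component likelihoods at x = 2:
  p_1 = 0.17157
  p_2 = 0.0461266
  p_3 = 0.000241946
  p_4 = 0.000106239
Prior × likelihood for each component:
  π_1·p_1 = 0.16 × 0.17157 = 0.0274512
  π_2·p_2 = 0.14 × 0.0461266 = 0.00645773
  π_3·p_3 = 0.35 × 0.000241946 = 8.46811e-05
  π_4·p_4 = 0.35 × 0.000106239 = 3.71838e-05
Normaliser: 0.0274512 + 0.00645773 + 8.46811e-05 + 3.71838e-05 = 0.0340308
P(Population 2 | data) = 0.00645773 / 0.0340308 ≈ 0.1898

0.1898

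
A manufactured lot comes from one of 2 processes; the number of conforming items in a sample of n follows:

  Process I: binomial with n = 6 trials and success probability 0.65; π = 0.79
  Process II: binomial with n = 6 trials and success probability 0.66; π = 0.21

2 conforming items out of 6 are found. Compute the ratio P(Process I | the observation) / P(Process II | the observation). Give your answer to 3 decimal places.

4.097

Posterior odds = (P(Z=i) f_i(x)) / (P(Z=j) f_j(x)); the normalising sum cancels.
Evaluate each component's likelihood at the observed value:
  L_I = C(6,2)·0.65^2·0.35^4 = 15·0.4225·0.0150062 = 0.0951021
  L_II = C(6,2)·0.66^2·0.34^4 = 15·0.4356·0.0133634 = 0.0873162
Posterior odds = (P(Z=I)·L_I) / (P(Z=II)·L_II) = (0.79·0.0951021) / (0.21·0.0873162) = 0.0751307 / 0.0183364 ≈ 4.097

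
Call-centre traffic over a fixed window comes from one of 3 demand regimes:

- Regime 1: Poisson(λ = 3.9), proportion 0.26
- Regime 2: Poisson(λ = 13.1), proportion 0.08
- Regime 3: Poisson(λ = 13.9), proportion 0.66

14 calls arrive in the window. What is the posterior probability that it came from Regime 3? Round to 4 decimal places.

0.8946

Apply Bayes' rule: the posterior for each component is proportional to its prior times its likelihood at x.
Poisson probabilities:
  L_1 = 4.37268e-05
  L_2 = 0.102833
  L_3 = 0.105951
Multiply by the mixture weights:
  w_1·L_1 = 0.26 × 4.37268e-05 = 1.1369e-05
  w_2·L_2 = 0.08 × 0.102833 = 0.00822663
  w_3·L_3 = 0.66 × 0.105951 = 0.0699277
Normaliser: 1.1369e-05 + 0.00822663 + 0.0699277 = 0.0781657
P(Regime 3 | the observation) ≈ 0.8946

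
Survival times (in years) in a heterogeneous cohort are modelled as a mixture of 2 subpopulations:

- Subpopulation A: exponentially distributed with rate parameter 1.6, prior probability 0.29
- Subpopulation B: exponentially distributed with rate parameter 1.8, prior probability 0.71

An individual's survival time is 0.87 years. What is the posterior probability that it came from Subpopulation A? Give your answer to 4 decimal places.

P(component k | x) = π_k·f_k(x) / marginal(x), where marginal(x) = Σ_j π_j·f_j(x).
Evaluate each component's likelihood at the observed value:
  L_A = 0.397724
  L_B = 0.375982
Unnormalised posteriors:
  π_A·L_A = 0.29 × 0.397724 = 0.11534
  π_B·L_B = 0.71 × 0.375982 = 0.266947
Sum: 0.11534 + 0.266947 = 0.382287
So the posterior for Subpopulation A is 0.11534 / 0.382287 ≈ 0.3017.

0.3017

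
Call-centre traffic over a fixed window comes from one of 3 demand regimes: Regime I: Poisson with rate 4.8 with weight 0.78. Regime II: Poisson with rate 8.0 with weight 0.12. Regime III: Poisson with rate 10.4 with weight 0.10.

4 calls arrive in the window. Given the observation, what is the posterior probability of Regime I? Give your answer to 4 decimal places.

The responsibility of component k is w_k f_k(x) divided by Σ_j w_j f_j(x).
Poisson probabilities:
  f_I = e^(−4.8)·4.8^4/4! = 0.182029
  f_II = e^(−8.0)·8.0^4/4! = 0.0572523
  f_III = e^(−10.4)·10.4^4/4! = 0.014834
Multiply by the mixture weights:
  w_I·f_I = 0.78 × 0.182029 = 0.141982
  w_II·f_II = 0.12 × 0.0572523 = 0.00687027
  w_III·f_III = 0.10 × 0.014834 = 0.0014834
Denominator: 0.141982 + 0.00687027 + 0.0014834 = 0.150336
So the posterior for Regime I is 0.141982 / 0.150336 ≈ 0.9444.

0.9444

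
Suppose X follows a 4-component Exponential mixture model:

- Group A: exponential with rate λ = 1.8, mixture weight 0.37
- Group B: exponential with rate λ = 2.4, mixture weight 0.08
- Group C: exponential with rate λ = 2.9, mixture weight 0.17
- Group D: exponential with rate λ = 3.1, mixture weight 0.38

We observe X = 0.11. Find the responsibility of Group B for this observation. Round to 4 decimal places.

0.0780

Posterior ∝ prior × likelihood, so P(k | x) ∝ π_k f_k(x); normalise over all components.
Component likelihoods at x = 0.11:
  L_A = 1.47667
  L_B = 1.84314
  L_C = 2.10794
  L_D = 2.20428
Multiply by the mixture weights:
  π_A·L_A = 0.37 × 1.47667 = 0.546366
  π_B·L_B = 0.08 × 1.84314 = 0.147451
  π_C·L_C = 0.17 × 2.10794 = 0.35835
  π_D·L_D = 0.38 × 2.20428 = 0.837627
Sum: 0.546366 + 0.147451 + 0.35835 + 0.837627 = 1.88979
P(Group B | the observation) = 0.147451 / 1.88979 ≈ 0.0780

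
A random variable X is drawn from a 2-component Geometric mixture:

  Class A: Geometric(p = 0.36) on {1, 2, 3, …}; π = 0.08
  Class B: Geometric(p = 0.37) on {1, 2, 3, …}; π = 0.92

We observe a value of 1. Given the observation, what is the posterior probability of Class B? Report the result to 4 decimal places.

The responsibility of component k is w_k f_k(x) divided by Σ_j w_j f_j(x).
Geometric probabilities:
  p_A = 0.36
  p_B = 0.37
Multiply by the mixture weights:
  w_A·p_A = 0.08 × 0.36 = 0.0288
  w_B·p_B = 0.92 × 0.37 = 0.3404
Evidence: 0.0288 + 0.3404 = 0.3692
P(Class B | data) ≈ 0.9220

0.9220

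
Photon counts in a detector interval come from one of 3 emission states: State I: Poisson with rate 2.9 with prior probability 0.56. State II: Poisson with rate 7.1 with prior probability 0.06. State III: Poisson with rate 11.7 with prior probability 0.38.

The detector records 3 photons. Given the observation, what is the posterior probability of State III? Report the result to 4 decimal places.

0.0065

By Bayes' theorem, P(k | x) = π_k f_k(x) / Σ_j π_j f_j(x).
Component likelihoods at x = 3 photons:
  f_I = 0.22366
  f_II = 0.049219
  f_III = 0.00221391
Prior × likelihood for each component:
  π_I·f_I = 0.56 × 0.22366 = 0.12525
  π_II·f_II = 0.06 × 0.049219 = 0.00295314
  π_III·f_III = 0.38 × 0.00221391 = 0.000841288
Evidence: 0.12525 + 0.00295314 + 0.000841288 = 0.129044
P(State III | data) = 0.000841288 / 0.129044 ≈ 0.0065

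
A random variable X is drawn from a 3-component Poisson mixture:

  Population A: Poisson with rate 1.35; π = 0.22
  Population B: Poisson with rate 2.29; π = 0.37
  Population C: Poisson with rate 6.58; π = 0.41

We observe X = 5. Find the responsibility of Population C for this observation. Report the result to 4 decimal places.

0.7285

Apply Bayes' rule: the posterior for each component is proportional to its prior times its likelihood at x.
Evaluate each component's likelihood at the observed value:
  f_A = e^(−1.35)·1.35^5/5! = 0.00968702
  f_B = e^(−2.29)·2.29^5/5! = 0.0531449
  f_C = e^(−6.58)·6.58^5/5! = 0.142656
Unnormalised posteriors:
  w_A·f_A = 0.22 × 0.00968702 = 0.00213114
  w_B·f_B = 0.37 × 0.0531449 = 0.0196636
  w_C·f_C = 0.41 × 0.142656 = 0.058489
Marginal: 0.00213114 + 0.0196636 + 0.058489 = 0.0802838
So the posterior for Population C is 0.058489 / 0.0802838 ≈ 0.7285.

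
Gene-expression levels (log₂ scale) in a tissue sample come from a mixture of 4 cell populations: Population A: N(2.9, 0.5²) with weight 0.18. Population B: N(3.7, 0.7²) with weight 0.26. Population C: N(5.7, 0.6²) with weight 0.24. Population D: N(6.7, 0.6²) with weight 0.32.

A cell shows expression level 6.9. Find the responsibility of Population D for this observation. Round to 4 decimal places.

0.9031

By Bayes' theorem, P(k | x) = π_k f_k(x) / Σ_j π_j f_j(x).
Component likelihoods at x = 6.9:
  p_A = (1/(0.5·√(2π)))·exp(−(6.9−2.9)²/(2·0.5²)) = 0.797885·exp(-32.00000) = 1.01045e-14
  p_B = (1/(0.7·√(2π)))·exp(−(6.9−3.7)²/(2·0.7²)) = 0.569918·exp(-10.44898) = 1.6515e-05
  p_C = (1/(0.6·√(2π)))·exp(−(6.9−5.7)²/(2·0.6²)) = 0.664904·exp(-2.00000) = 0.0899849
  p_D = (1/(0.6·√(2π)))·exp(−(6.9−6.7)²/(2·0.6²)) = 0.664904·exp(-0.05556) = 0.628972
Unnormalised posteriors:
  π_A·p_A = 0.18 × 1.01045e-14 = 1.81882e-15
  π_B·p_B = 0.26 × 1.6515e-05 = 4.29389e-06
  π_C·p_C = 0.24 × 0.0899849 = 0.0215964
  π_D·p_D = 0.32 × 0.628972 = 0.201271
Normaliser: 1.81882e-15 + 4.29389e-06 + 0.0215964 + 0.201271 = 0.222872
So the posterior for Population D is 0.201271 / 0.222872 ≈ 0.9031.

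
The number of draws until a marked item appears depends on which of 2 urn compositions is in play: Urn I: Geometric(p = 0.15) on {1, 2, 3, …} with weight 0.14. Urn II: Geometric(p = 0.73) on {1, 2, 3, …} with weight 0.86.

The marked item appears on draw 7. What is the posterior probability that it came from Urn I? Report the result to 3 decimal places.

0.970

Apply Bayes' rule: the posterior for each component is proportional to its prior times its likelihood at x.
Component likelihoods at x = 7:
  L_I = 0.0565724
  L_II = 0.000282817
Weight by the priors:
  w_I·L_I = 0.14 × 0.0565724 = 0.00792014
  w_II·L_II = 0.86 × 0.000282817 = 0.000243223
Denominator: 0.00792014 + 0.000243223 = 0.00816336
P(Urn I | x) ≈ 0.970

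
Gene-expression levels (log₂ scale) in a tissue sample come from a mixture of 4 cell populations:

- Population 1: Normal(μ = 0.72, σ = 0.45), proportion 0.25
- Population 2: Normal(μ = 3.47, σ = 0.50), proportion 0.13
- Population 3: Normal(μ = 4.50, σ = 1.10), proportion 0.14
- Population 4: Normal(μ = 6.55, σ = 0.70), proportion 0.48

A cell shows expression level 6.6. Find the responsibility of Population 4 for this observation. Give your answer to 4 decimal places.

The responsibility of component k is π_k f_k(x) divided by Σ_j π_j f_j(x).
Evaluate each component's likelihood at the observed value:
  f_1 = (1/(0.45·√(2π)))·exp(−(6.6−0.72)²/(2·0.45²)) = 0.886538·exp(-85.36889) = 7.45522e-38
  f_2 = (1/(0.50·√(2π)))·exp(−(6.6−3.47)²/(2·0.50²)) = 0.797885·exp(-19.59380) = 2.46866e-09
  f_3 = (1/(1.10·√(2π)))·exp(−(6.6−4.50)²/(2·1.10²)) = 0.362675·exp(-1.82231) = 0.0586268
  f_4 = (1/(0.70·√(2π)))·exp(−(6.6−6.55)²/(2·0.70²)) = 0.569918·exp(-0.00255) = 0.568466
Multiply by the mixture weights:
  π_1·f_1 = 0.25 × 7.45522e-38 = 1.8638e-38
  π_2·f_2 = 0.13 × 2.46866e-09 = 3.20925e-10
  π_3·f_3 = 0.14 × 0.0586268 = 0.00820776
  π_4·f_4 = 0.48 × 0.568466 = 0.272863
Marginal: 1.8638e-38 + 3.20925e-10 + 0.00820776 + 0.272863 = 0.281071
P(Population 4 | 6.6) ≈ 0.9708

0.9708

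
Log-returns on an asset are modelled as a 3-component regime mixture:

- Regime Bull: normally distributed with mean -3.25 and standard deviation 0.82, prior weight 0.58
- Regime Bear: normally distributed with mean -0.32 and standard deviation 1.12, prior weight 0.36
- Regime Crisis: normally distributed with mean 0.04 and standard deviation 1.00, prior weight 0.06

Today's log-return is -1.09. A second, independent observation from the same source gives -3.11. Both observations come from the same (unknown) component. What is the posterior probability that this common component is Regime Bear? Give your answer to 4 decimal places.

Apply Bayes' rule: the posterior for each component is proportional to its prior times its likelihood at x.
Since both observations come from the same component, the likelihood for component k is f_k(x₁)·f_k(x₂).
  L_Bull = [0.0151485] × [0.479476] = 0.00726336
  L_Bear = [0.281226] × [0.0160029] = 0.00450044
  L_Crisis = [0.210686] × [0.00279426] = 0.00058871
Weight by the priors:
  P(Z=Bull)·L_Bull = 0.58 × 0.00726336 = 0.00421275
  P(Z=Bear)·L_Bear = 0.36 × 0.00450044 = 0.00162016
  P(Z=Crisis)·L_Crisis = 0.06 × 0.00058871 = 3.53226e-05
Marginal: 0.00421275 + 0.00162016 + 3.53226e-05 = 0.00586823
Responsibility of Regime Bear: 0.00162016 / 0.00586823 ≈ 0.2761

0.2761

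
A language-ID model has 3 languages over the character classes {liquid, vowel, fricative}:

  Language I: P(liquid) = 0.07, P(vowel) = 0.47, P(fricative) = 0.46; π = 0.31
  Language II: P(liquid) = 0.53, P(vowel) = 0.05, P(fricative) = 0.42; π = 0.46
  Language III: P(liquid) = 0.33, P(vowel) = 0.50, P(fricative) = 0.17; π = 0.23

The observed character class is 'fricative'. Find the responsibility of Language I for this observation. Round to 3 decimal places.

0.380

Posterior ∝ prior × likelihood, so P(k | x) ∝ π_k f_k(x); normalise over all components.
Component likelihoods at x = 'fricative':
  p_I = P(fricative | comp) = 0.46
  p_II = P(fricative | comp) = 0.42
  p_III = P(fricative | comp) = 0.17
Unnormalised posteriors:
  π_I·p_I = 0.31 × 0.46 = 0.1426
  π_II·p_II = 0.46 × 0.42 = 0.1932
  π_III·p_III = 0.23 × 0.17 = 0.0391
Sum: 0.1426 + 0.1932 + 0.0391 = 0.3749
Responsibility of Language I: 0.1426 / 0.3749 ≈ 0.380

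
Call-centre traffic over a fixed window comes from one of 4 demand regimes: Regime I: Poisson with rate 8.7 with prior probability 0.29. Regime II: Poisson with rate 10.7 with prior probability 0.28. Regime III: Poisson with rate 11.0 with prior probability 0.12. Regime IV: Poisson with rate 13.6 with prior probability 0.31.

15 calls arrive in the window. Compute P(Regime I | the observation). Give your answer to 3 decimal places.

Apply Bayes' rule: the posterior for each component is proportional to its prior times its likelihood at x.
Component likelihoods at x = 15 calls:
  f_I = e^(−8.7)·8.7^15/15! = 0.0157735
  f_II = e^(−10.7)·10.7^15/15! = 0.047567
  f_III = e^(−11.0)·11.0^15/15! = 0.0533521
  f_IV = e^(−13.6)·13.6^15/15! = 0.0955386
Unnormalised posteriors:
  π_I·f_I = 0.29 × 0.0157735 = 0.00457431
  π_II·f_II = 0.28 × 0.047567 = 0.0133188
  π_III·f_III = 0.12 × 0.0533521 = 0.00640225
  π_IV·f_IV = 0.31 × 0.0955386 = 0.029617
Evidence: 0.00457431 + 0.0133188 + 0.00640225 + 0.029617 = 0.0539123
P(Regime I | x) ≈ 0.085

0.085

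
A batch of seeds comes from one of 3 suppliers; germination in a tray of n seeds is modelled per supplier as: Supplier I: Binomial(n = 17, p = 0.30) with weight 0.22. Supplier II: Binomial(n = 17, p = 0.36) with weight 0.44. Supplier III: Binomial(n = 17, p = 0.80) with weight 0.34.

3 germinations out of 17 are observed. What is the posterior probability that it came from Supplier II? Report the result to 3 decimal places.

0.496

Posterior ∝ prior × likelihood, so P(k | x) ∝ w_k f_k(x); normalise over all components.
Component likelihoods at x = 3 germinations out of 17:
  L_I = 0.124522
  L_II = 0.0613672
  L_III = 5.70425e-08
Weight by the priors:
  w_I·L_I = 0.22 × 0.124522 = 0.0273948
  w_II·L_II = 0.44 × 0.0613672 = 0.0270016
  w_III·L_III = 0.34 × 5.70425e-08 = 1.93945e-08
Evidence: 0.0273948 + 0.0270016 + 1.93945e-08 = 0.0543964
P(Supplier II | 3 germinations out of 17) = 0.0270016 / 0.0543964 ≈ 0.496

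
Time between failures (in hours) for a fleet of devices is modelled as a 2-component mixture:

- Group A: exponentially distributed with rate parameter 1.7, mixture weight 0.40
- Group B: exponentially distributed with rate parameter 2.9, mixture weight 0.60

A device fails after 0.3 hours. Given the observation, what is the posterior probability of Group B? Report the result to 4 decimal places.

The responsibility of component k is w_k f_k(x) divided by Σ_j w_j f_j(x).
Exponential densities:
  L_A = 1.02084
  L_B = 1.21496
Unnormalised posteriors:
  w_A·L_A = 0.40 × 1.02084 = 0.408337
  w_B·L_B = 0.60 × 1.21496 = 0.728976
Marginal: 0.408337 + 0.728976 = 1.13731
So the posterior for Group B is 0.728976 / 1.13731 ≈ 0.6410.

0.6410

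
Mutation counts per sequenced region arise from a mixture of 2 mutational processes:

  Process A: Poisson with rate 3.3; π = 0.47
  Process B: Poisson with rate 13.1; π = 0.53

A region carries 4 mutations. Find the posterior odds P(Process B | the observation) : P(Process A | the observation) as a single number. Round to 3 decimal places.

Only the two components matter; the odds are (π_i f_i(x)) / (π_j f_j(x)).
Poisson probabilities:
  p_A = e^(−3.3)·3.3^4/4! = 0.182252
  p_B = e^(−13.1)·13.1^4/4! = 0.00250967
Odds = (0.53/0.47) × (0.00250967/0.182252) = 1.12766 × 0.0137703 ≈ 0.016

0.016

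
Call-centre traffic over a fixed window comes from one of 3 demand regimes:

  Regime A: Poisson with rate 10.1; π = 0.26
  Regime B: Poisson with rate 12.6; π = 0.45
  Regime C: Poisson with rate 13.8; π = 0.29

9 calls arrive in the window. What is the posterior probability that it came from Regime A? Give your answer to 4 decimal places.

Posterior ∝ prior × likelihood, so P(k | x) ∝ π_k f_k(x); normalise over all components.
Poisson probabilities:
  L_A = 0.12381
  L_B = 0.0743809
  L_C = 0.0508025
Prior × likelihood for each component:
  π_A·L_A = 0.26 × 0.12381 = 0.0321906
  π_B·L_B = 0.45 × 0.0743809 = 0.0334714
  π_C·L_C = 0.29 × 0.0508025 = 0.0147327
Marginal: 0.0321906 + 0.0334714 + 0.0147327 = 0.0803947
P(Regime A | the observation) = 0.0321906 / 0.0803947 ≈ 0.4004

0.4004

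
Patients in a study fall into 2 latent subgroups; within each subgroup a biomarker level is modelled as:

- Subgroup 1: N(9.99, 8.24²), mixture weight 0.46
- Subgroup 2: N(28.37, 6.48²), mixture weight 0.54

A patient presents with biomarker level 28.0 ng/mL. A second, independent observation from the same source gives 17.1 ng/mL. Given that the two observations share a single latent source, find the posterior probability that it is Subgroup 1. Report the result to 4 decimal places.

0.1315

Posterior ∝ prior × likelihood, so P(k | x) ∝ π_k f_k(x); normalise over all components.
Since both observations come from the same component, the likelihood for component k is f_k(x₁)·f_k(x₂).
  f_1 = [0.00444251] × [0.0333664] = 0.00014823
  f_2 = [0.0614649] × [0.0135677] = 0.000833937
Multiply by the mixture weights:
  π_1·f_1 = 0.46 × 0.00014823 = 6.8186e-05
  π_2·f_2 = 0.54 × 0.000833937 = 0.000450326
Normaliser: 6.8186e-05 + 0.000450326 = 0.000518512
So the posterior for Subgroup 1 is 6.8186e-05 / 0.000518512 ≈ 0.1315.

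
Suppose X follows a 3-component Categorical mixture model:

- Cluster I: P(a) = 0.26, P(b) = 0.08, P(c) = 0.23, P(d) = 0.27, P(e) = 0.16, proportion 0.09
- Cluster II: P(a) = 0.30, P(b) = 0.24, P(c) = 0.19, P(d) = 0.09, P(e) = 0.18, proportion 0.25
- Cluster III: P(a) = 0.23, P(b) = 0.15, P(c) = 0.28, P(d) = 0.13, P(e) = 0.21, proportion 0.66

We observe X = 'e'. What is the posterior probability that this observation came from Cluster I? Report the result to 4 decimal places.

0.0727

By Bayes' theorem, P(k | x) = π_k f_k(x) / Σ_j π_j f_j(x).
Evaluate each component's likelihood at the observed value:
  L_I = P(e | comp) = 0.16
  L_II = P(e | comp) = 0.18
  L_III = P(e | comp) = 0.21
Multiply by the mixture weights:
  π_I·L_I = 0.09 × 0.16 = 0.0144
  π_II·L_II = 0.25 × 0.18 = 0.045
  π_III·L_III = 0.66 × 0.21 = 0.1386
Sum: 0.0144 + 0.045 + 0.1386 = 0.198
P(Cluster I | x) ≈ 0.0727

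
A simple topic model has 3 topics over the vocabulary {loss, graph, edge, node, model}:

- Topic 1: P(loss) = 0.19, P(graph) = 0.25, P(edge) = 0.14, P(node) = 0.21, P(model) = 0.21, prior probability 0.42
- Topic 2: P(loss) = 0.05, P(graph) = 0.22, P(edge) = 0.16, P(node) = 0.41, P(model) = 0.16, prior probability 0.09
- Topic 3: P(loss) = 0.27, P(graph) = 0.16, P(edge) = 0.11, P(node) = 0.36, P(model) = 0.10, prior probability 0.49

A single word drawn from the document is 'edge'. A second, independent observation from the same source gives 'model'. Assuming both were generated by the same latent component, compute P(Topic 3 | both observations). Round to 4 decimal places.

0.2689

By Bayes' theorem, P(k | x) = π_k f_k(x) / Σ_j π_j f_j(x).
Since both observations come from the same component, the likelihood for component k is f_k(x₁)·f_k(x₂).
  L_1 = [0.14] × [0.21] = 0.0294
  L_2 = [0.16] × [0.16] = 0.0256
  L_3 = [0.11] × [0.1] = 0.011
Weight by the priors:
  π_1·L_1 = 0.42 × 0.0294 = 0.012348
  π_2·L_2 = 0.09 × 0.0256 = 0.002304
  π_3·L_3 = 0.49 × 0.011 = 0.00539
Sum: 0.012348 + 0.002304 + 0.00539 = 0.020042
P(Topic 3 | x₁, x₂) ≈ 0.2689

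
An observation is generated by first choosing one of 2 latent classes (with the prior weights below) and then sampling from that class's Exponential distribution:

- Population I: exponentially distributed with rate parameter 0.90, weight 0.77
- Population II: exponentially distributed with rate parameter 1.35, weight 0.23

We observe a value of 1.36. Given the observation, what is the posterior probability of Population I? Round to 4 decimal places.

0.8045

Apply Bayes' rule: the posterior for each component is proportional to its prior times its likelihood at x.
Evaluate each component's likelihood at the observed value:
  p_I = 0.90·e^(−0.90·1.36) = 0.90·e^(−1.2240) = 0.264646
  p_II = 1.35·e^(−1.35·1.36) = 1.35·e^(−1.8360) = 0.215263
Weight by the priors:
  π_I·p_I = 0.77 × 0.264646 = 0.203778
  π_II·p_II = 0.23 × 0.215263 = 0.0495105
Denominator: 0.203778 + 0.0495105 = 0.253288
So the posterior for Population I is 0.203778 / 0.253288 ≈ 0.8045.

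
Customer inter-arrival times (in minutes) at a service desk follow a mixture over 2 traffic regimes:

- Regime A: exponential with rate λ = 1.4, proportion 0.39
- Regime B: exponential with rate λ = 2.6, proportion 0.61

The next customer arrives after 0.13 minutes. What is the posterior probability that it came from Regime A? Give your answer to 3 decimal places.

P(component k | x) = w_k·f_k(x) / marginal(x), where marginal(x) = Σ_j w_j·f_j(x).
Component likelihoods at x = 0.13 minutes:
  p_A = 1.4·e^(−1.4·0.13) = 1.4·e^(−0.1820) = 1.16704
  p_B = 2.6·e^(−2.6·0.13) = 2.6·e^(−0.3380) = 1.85431
Prior × likelihood for each component:
  w_A·p_A = 0.39 × 1.16704 = 0.455146
  w_B·p_B = 0.61 × 1.85431 = 1.13113
Sum: 0.455146 + 1.13113 = 1.58627
Responsibility of Regime A: 0.455146 / 1.58627 ≈ 0.287

0.287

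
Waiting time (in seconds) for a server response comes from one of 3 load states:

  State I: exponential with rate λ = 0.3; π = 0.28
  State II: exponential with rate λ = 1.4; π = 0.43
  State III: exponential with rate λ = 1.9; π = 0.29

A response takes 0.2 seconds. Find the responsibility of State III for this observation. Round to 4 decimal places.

Apply Bayes' rule: the posterior for each component is proportional to its prior times its likelihood at x.
Component likelihoods at x = 0.2 seconds:
  L_I = 0.3·e^(−0.3·0.2) = 0.3·e^(−0.0600) = 0.282529
  L_II = 1.4·e^(−1.4·0.2) = 1.4·e^(−0.2800) = 1.0581
  L_III = 1.9·e^(−1.9·0.2) = 1.9·e^(−0.3800) = 1.29934
Weight by the priors:
  P(Z=I)·L_I = 0.28 × 0.282529 = 0.0791082
  P(Z=II)·L_II = 0.43 × 1.0581 = 0.454982
  P(Z=III)·L_III = 0.29 × 1.29934 = 0.376808
Marginal: 0.0791082 + 0.454982 + 0.376808 = 0.910898
So the posterior for State III is 0.376808 / 0.910898 ≈ 0.4137.

0.4137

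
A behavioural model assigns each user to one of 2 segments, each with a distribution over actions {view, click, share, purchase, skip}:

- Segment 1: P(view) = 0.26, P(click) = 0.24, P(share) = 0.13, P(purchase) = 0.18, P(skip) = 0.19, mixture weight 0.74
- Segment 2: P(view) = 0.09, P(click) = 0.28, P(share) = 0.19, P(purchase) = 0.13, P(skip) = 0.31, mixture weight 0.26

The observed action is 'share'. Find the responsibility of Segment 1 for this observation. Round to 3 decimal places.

P(component k | x) = π_k·f_k(x) / marginal(x), where marginal(x) = Σ_j π_j·f_j(x).
Component likelihoods at x = 'share':
  L_1 = P(share | comp) = 0.13
  L_2 = P(share | comp) = 0.19
Multiply by the mixture weights:
  π_1·L_1 = 0.74 × 0.13 = 0.0962
  π_2·L_2 = 0.26 × 0.19 = 0.0494
Sum: 0.0962 + 0.0494 = 0.1456
So the posterior for Segment 1 is 0.0962 / 0.1456 ≈ 0.661.

0.661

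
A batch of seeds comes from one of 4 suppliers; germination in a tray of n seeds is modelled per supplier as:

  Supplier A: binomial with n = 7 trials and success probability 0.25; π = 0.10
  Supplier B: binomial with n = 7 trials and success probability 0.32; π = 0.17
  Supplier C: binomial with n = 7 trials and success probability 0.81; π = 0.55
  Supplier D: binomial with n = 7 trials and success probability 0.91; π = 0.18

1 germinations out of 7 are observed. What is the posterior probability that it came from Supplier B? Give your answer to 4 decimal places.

0.5461

The responsibility of component k is π_k f_k(x) divided by Σ_j π_j f_j(x).
Component likelihoods at x = 1 germinations out of 7:
  L_A = 0.311462
  L_B = 0.221463
  L_C = 0.00026675
  L_D = 3.38528e-06
Multiply by the mixture weights:
  π_A·L_A = 0.10 × 0.311462 = 0.0311462
  π_B·L_B = 0.17 × 0.221463 = 0.0376487
  π_C·L_C = 0.55 × 0.00026675 = 0.000146713
  π_D·L_D = 0.18 × 3.38528e-06 = 6.0935e-07
Marginal: 0.0311462 + 0.0376487 + 0.000146713 + 6.0935e-07 = 0.0689423
P(Supplier B | x) = 0.0376487 / 0.0689423 ≈ 0.5461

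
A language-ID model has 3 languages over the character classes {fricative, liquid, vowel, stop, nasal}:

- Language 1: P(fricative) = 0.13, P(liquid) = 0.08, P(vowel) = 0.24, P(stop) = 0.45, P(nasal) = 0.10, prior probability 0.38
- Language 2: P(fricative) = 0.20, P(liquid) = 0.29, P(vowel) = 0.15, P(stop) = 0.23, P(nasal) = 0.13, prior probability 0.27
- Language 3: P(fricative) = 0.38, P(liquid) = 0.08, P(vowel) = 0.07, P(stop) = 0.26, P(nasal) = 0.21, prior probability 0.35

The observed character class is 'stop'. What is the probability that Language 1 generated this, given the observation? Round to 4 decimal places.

0.5276

Apply Bayes' rule: the posterior for each component is proportional to its prior times its likelihood at x.
Evaluate each component's likelihood at the observed value:
  p_1 = 0.45
  p_2 = 0.23
  p_3 = 0.26
Weight by the priors:
  w_1·p_1 = 0.38 × 0.45 = 0.171
  w_2·p_2 = 0.27 × 0.23 = 0.0621
  w_3·p_3 = 0.35 × 0.26 = 0.091
Sum: 0.171 + 0.0621 + 0.091 = 0.3241
Responsibility of Language 1: 0.171 / 0.3241 ≈ 0.5276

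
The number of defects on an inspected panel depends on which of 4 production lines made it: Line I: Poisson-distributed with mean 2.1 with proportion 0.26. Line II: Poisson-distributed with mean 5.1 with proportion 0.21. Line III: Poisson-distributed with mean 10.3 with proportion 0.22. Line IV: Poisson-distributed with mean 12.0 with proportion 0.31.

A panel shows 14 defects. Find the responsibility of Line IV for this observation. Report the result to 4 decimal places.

The responsibility of component k is P(Z=k) f_k(x) divided by Σ_j P(Z=j) f_j(x).
Component likelihoods at x = 14 defects:
  L_I = 4.55663e-08
  L_II = 0.000563212
  L_III = 0.0583552
  L_IV = 0.0904889
Multiply by the mixture weights:
  P(Z=I)·L_I = 0.26 × 4.55663e-08 = 1.18472e-08
  P(Z=II)·L_II = 0.21 × 0.000563212 = 0.000118275
  P(Z=III)·L_III = 0.22 × 0.0583552 = 0.0128381
  P(Z=IV)·L_IV = 0.31 × 0.0904889 = 0.0280516
Sum: 1.18472e-08 + 0.000118275 + 0.0128381 + 0.0280516 = 0.041008
So the posterior for Line IV is 0.0280516 / 0.041008 ≈ 0.6841.

0.6841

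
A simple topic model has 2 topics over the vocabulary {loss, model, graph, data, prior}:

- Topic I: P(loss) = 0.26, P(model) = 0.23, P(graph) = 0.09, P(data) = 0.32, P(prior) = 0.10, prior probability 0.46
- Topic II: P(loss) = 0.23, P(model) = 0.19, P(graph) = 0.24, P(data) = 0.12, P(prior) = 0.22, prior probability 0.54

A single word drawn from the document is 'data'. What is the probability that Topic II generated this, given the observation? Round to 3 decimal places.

The responsibility of component k is π_k f_k(x) divided by Σ_j π_j f_j(x).
Categorical probabilities:
  p_I = P(data | comp) = 0.32
  p_II = P(data | comp) = 0.12
Multiply by the mixture weights:
  π_I·p_I = 0.46 × 0.32 = 0.1472
  π_II·p_II = 0.54 × 0.12 = 0.0648
Normaliser: 0.1472 + 0.0648 = 0.212
P(Topic II | the observation) = 0.0648 / 0.212 ≈ 0.306

0.306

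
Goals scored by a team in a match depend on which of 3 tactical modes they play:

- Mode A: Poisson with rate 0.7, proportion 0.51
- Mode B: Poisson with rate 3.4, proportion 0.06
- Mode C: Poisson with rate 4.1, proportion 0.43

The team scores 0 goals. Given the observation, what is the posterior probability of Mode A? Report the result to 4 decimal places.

0.9652

P(component k | x) = P(Z=k)·f_k(x) / marginal(x), where marginal(x) = Σ_j P(Z=j)·f_j(x).
Evaluate each component's likelihood at the observed value:
  L_A = e^(−0.7)·0.7^0/0! = 0.496585
  L_B = e^(−3.4)·3.4^0/0! = 0.0333733
  L_C = e^(−4.1)·4.1^0/0! = 0.0165727
Weight by the priors:
  P(Z=A)·L_A = 0.51 × 0.496585 = 0.253259
  P(Z=B)·L_B = 0.06 × 0.0333733 = 0.0020024
  P(Z=C)·L_C = 0.43 × 0.0165727 = 0.00712625
Sum: 0.253259 + 0.0020024 + 0.00712625 = 0.262387
So the posterior for Mode A is 0.253259 / 0.262387 ≈ 0.9652.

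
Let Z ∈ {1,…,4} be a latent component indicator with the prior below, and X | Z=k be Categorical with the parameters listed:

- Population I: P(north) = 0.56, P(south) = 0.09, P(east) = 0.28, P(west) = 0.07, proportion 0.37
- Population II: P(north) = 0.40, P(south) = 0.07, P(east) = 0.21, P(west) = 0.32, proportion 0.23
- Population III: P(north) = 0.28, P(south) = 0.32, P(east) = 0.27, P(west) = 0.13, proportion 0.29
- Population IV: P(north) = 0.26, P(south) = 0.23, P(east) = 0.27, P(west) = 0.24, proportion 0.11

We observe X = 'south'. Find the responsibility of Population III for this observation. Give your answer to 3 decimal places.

The responsibility of component k is π_k f_k(x) divided by Σ_j π_j f_j(x).
Evaluate each component's likelihood at the observed value:
  f_I = P(south | comp) = 0.09
  f_II = P(south | comp) = 0.07
  f_III = P(south | comp) = 0.32
  f_IV = P(south | comp) = 0.23
Weight by the priors:
  π_I·f_I = 0.37 × 0.09 = 0.0333
  π_II·f_II = 0.23 × 0.07 = 0.0161
  π_III·f_III = 0.29 × 0.32 = 0.0928
  π_IV·f_IV = 0.11 × 0.23 = 0.0253
Marginal: 0.0333 + 0.0161 + 0.0928 + 0.0253 = 0.1675
P(Population III | data) = 0.0928 / 0.1675 ≈ 0.554

0.554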